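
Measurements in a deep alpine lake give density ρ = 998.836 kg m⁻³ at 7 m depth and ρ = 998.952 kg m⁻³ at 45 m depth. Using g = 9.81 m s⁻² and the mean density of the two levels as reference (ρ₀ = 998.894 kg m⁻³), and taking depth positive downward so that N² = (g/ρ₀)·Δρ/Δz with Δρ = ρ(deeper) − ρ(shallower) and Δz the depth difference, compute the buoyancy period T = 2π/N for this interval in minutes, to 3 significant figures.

19.1 min

Δρ = 998.952 − 998.836 = 0.116 kg m⁻³ over Δz = 45 − 7 = 38 m.
N² = (9.81/998.894) × (0.116/38) = 2.9979 × 10⁻⁵ s⁻².
N = √(2.9979 × 10⁻⁵) = 5.4753 × 10⁻³ rad s⁻¹, so T = 2π/N = 1.1476 × 10³ s = 19.127 min ≈ 19.1 min.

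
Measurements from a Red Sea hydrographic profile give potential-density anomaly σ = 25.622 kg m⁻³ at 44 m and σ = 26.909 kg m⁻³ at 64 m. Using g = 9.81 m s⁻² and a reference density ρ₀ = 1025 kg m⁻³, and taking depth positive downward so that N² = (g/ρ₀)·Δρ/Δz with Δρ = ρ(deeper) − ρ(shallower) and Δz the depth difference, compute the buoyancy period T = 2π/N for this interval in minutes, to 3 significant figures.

4.22 min

Δρ = 1026.909 − 1025.622 = 1.287 kg m⁻³ over Δz = 64 − 44 = 20 m.
N² = (9.81/1025) × (1.287/20) = 6.1588 × 10⁻⁴ s⁻².
N = √(6.1588 × 10⁻⁴) = 0.024817 rad s⁻¹, so T = 2π/N = 253.18 s = 4.2197 min ≈ 4.22 min.
A positive N² confirms static stability across the interval.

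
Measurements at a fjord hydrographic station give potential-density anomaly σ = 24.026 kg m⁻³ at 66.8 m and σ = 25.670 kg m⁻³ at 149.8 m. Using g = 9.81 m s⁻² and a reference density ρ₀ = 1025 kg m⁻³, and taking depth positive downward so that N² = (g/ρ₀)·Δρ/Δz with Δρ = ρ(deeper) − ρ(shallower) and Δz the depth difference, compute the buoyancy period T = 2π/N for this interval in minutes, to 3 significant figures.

7.61 min

Δρ = 1025.670 − 1024.026 = 1.644 kg m⁻³ over Δz = 149.8 − 66.8 = 83 m.
N² = (9.81/1025) × (1.644/83) = 1.8957 × 10⁻⁴ s⁻².
N = √(1.8957 × 10⁻⁴) = 0.013768 rad s⁻¹, so T = 2π/N = 456.36 s = 7.6060 min ≈ 7.61 min.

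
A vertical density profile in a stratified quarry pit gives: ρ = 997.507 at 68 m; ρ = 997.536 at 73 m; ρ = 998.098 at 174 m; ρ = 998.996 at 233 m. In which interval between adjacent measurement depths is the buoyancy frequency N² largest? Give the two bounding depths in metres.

Compute the density gradient over each adjacent pair:
  68–73 m: Δρ/Δz = 0.029/5 = 5.8 × 10⁻³ kg m⁻⁴
  73–174 m: Δρ/Δz = 0.562/101 = 5.6 × 10⁻³ kg m⁻⁴
  174–233 m: Δρ/Δz = 0.898/59 = 0.015 kg m⁻⁴
The largest gradient is in the 174–233 m interval — the pycnocline.

174–233 m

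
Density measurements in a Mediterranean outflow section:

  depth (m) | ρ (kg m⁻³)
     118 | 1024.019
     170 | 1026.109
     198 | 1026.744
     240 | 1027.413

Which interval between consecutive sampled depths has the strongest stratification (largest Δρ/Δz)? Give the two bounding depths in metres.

Compute the density gradient over each adjacent pair:
  118–170 m: Δρ/Δz = 2.090/52 = 0.040 kg m⁻⁴
  170–198 m: Δρ/Δz = 0.635/28 = 0.023 kg m⁻⁴
  198–240 m: Δρ/Δz = 0.669/42 = 0.016 kg m⁻⁴
The largest gradient is in the 118–170 m interval — the pycnocline.

118–170 m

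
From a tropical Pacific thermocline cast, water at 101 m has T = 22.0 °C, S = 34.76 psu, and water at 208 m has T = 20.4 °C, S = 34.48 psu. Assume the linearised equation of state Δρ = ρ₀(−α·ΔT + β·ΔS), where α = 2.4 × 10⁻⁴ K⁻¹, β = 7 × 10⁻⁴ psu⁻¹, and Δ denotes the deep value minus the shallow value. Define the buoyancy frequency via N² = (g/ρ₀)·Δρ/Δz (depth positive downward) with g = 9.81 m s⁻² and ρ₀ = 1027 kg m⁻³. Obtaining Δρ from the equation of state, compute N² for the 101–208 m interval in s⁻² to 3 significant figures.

1.72 × 10⁻⁵ s⁻²

ΔT = -1.6 K, ΔS = -0.28 psu (deep − shallow).
Δρ/ρ₀ = −αΔT + βΔS = 3.84 × 10⁻⁴ − 1.96 × 10⁻⁴ = 1.88 × 10⁻⁴, so Δρ ≈ 0.1931 kg m⁻³.
N² = (g/ρ₀)·Δρ/Δz = g·(Δρ/ρ₀)/Δz = 9.81 × 1.88 × 10⁻⁴ / 107 = 1.7236 × 10⁻⁵ s⁻² ≈ 1.72 × 10⁻⁵ s⁻².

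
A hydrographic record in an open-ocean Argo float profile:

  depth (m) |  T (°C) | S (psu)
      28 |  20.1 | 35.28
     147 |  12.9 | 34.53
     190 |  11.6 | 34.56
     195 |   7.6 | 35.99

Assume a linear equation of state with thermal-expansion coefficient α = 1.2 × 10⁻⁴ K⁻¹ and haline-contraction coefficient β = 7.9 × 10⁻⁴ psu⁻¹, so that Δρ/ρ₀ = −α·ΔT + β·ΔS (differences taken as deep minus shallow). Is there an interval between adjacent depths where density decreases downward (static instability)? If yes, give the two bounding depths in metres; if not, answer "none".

Evaluate Δρ/ρ₀ = −αΔT + βΔS across each adjacent pair:
  28–147 m: −αΔT+βΔS = −(1.2 × 10⁻⁴)(-7.2)+(7.9 × 10⁻⁴)(-0.75) = 2.7 × 10⁻⁴ → stable
  147–190 m: −αΔT+βΔS = −(1.2 × 10⁻⁴)(-1.3)+(7.9 × 10⁻⁴)(+0.03) = 1.8 × 10⁻⁴ → stable
  190–195 m: −αΔT+βΔS = −(1.2 × 10⁻⁴)(-4.0)+(7.9 × 10⁻⁴)(+1.43) = 1.6 × 10⁻³ → stable
Every interval has Δρ > 0: the column is stably stratified throughout.

none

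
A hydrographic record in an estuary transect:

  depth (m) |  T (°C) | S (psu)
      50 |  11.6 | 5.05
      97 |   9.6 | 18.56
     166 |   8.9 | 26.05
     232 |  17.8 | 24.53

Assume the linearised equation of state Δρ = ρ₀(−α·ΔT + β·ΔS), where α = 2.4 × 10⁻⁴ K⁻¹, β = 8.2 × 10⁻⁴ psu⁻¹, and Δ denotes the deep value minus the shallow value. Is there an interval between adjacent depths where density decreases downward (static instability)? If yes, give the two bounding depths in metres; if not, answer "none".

166–232 m

Evaluate Δρ/ρ₀ = −αΔT + βΔS across each adjacent pair:
  50–97 m: −αΔT+βΔS = −(2.4 × 10⁻⁴)(-2.0)+(8.2 × 10⁻⁴)(+13.51) = 0.012 → stable
  97–166 m: −αΔT+βΔS = −(2.4 × 10⁻⁴)(-0.7)+(8.2 × 10⁻⁴)(+7.49) = 6.3 × 10⁻³ → stable
  166–232 m: −αΔT+βΔS = −(2.4 × 10⁻⁴)(+8.9)+(8.2 × 10⁻⁴)(-1.52) = -3.4 × 10⁻³ → UNSTABLE
The 166–232 m interval has Δρ < 0: lighter water underlies denser water.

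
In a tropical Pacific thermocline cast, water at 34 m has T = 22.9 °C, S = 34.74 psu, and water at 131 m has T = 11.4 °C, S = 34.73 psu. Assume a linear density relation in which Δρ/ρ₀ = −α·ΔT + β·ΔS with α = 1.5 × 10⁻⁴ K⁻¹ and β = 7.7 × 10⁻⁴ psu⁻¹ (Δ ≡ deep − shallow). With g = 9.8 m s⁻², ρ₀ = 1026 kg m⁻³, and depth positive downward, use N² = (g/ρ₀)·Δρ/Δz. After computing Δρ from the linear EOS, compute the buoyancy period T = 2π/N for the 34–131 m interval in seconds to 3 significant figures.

ΔT = -11.5 K, ΔS = -0.01 psu (deep − shallow).
Δρ/ρ₀ = −αΔT + βΔS = 1.725 × 10⁻³ − 7.70 × 10⁻⁶ = 1.7173 × 10⁻³, so Δρ ≈ 1.762 kg m⁻³.
N² = (g/ρ₀)·Δρ/Δz = g·(Δρ/ρ₀)/Δz = 9.8 × 1.7173 × 10⁻³ / 97 = 1.7350 × 10⁻⁴ s⁻².
N = √(1.7350 × 10⁻⁴) = 0.013172 rad s⁻¹ → T = 2π/N = 477.01 s ≈ 477 s.

477 s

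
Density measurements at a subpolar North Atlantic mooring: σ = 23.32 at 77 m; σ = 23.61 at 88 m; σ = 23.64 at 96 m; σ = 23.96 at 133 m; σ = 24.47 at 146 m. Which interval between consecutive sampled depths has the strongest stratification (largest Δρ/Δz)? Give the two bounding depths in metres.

133–146 m

Compute the density gradient over each adjacent pair:
  77–88 m: Δρ/Δz = 0.29/11 = 0.026 kg m⁻⁴
  88–96 m: Δρ/Δz = 0.03/8 = 3.7 × 10⁻³ kg m⁻⁴
  96–133 m: Δρ/Δz = 0.32/37 = 8.6 × 10⁻³ kg m⁻⁴
  133–146 m: Δρ/Δz = 0.51/13 = 0.039 kg m⁻⁴
The largest gradient is in the 133–146 m interval — the pycnocline.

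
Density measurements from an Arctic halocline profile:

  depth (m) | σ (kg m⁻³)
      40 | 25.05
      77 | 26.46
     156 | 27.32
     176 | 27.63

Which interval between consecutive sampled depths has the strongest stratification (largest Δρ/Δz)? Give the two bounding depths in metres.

Compute the density gradient over each adjacent pair:
  40–77 m: Δρ/Δz = 1.41/37 = 0.038 kg m⁻⁴
  77–156 m: Δρ/Δz = 0.86/79 = 0.011 kg m⁻⁴
  156–176 m: Δρ/Δz = 0.31/20 = 0.015 kg m⁻⁴
The largest gradient is in the 40–77 m interval — the pycnocline.

40–77 m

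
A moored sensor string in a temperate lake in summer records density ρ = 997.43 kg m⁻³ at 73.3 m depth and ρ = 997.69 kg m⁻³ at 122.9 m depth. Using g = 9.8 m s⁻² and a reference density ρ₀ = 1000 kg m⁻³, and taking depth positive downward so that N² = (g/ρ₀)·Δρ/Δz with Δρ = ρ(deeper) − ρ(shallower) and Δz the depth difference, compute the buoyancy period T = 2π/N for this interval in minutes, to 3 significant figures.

Δρ = 997.69 − 997.43 = 0.26 kg m⁻³ over Δz = 122.9 − 73.3 = 49.6 m.
N² = (9.8/1000) × (0.26/49.6) = 5.1371 × 10⁻⁵ s⁻².
N = √(5.1371 × 10⁻⁵) = 7.1674 × 10⁻³ rad s⁻¹, so T = 2π/N = 876.63 s = 14.611 min ≈ 14.6 min.
N² > 0, so the interval is statically stable.

14.6 min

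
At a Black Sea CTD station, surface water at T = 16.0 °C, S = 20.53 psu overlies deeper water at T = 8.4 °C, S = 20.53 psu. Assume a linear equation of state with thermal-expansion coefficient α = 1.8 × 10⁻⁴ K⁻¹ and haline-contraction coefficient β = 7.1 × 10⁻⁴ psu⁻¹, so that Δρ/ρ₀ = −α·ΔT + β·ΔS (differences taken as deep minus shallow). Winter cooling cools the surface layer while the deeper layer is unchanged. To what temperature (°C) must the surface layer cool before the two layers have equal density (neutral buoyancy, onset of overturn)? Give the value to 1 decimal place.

Neutral buoyancy requires Δρ = 0, i.e. −α(T_deep − T_surf′) + β(S_deep − S_surf) = 0.
T_surf′ = T_deep − (β/α)·ΔS = 8.4 − (7.1 × 10⁻⁴/1.8 × 10⁻⁴)·(+0.00) = 8.400 °C.
Cooling required: 16.0 − (8.400) = 7.600 °C.

8.4 °C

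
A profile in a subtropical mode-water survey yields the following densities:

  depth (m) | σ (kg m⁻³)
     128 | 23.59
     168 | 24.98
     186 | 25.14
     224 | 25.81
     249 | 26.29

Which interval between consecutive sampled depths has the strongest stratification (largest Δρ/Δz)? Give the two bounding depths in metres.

128–168 m

Compute the density gradient over each adjacent pair:
  128–168 m: Δρ/Δz = 1.39/40 = 0.035 kg m⁻⁴
  168–186 m: Δρ/Δz = 0.16/18 = 8.9 × 10⁻³ kg m⁻⁴
  186–224 m: Δρ/Δz = 0.67/38 = 0.018 kg m⁻⁴
  224–249 m: Δρ/Δz = 0.48/25 = 0.019 kg m⁻⁴
The largest gradient is in the 128–168 m interval — the pycnocline.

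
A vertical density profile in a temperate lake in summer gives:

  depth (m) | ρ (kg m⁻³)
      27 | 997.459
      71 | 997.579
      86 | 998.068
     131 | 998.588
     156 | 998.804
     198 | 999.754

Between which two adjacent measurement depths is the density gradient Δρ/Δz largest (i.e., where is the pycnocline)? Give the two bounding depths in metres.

71–86 m

Compute the density gradient over each adjacent pair:
  27–71 m: Δρ/Δz = 0.120/44 = 2.7 × 10⁻³ kg m⁻⁴
  71–86 m: Δρ/Δz = 0.489/15 = 0.033 kg m⁻⁴
  86–131 m: Δρ/Δz = 0.520/45 = 0.012 kg m⁻⁴
  131–156 m: Δρ/Δz = 0.216/25 = 8.6 × 10⁻³ kg m⁻⁴
  156–198 m: Δρ/Δz = 0.950/42 = 0.023 kg m⁻⁴
The largest gradient is in the 71–86 m interval — the pycnocline.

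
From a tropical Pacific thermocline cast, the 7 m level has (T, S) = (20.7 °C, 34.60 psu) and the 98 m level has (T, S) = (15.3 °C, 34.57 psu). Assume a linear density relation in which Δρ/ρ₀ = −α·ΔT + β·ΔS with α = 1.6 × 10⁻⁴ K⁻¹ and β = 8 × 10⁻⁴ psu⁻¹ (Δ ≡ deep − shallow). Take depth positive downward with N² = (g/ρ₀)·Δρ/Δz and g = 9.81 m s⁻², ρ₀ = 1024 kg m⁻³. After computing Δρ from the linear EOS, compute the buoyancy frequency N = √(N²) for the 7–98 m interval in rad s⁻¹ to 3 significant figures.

ΔT = -5.4 K, ΔS = -0.03 psu (deep − shallow).
Δρ/ρ₀ = −αΔT + βΔS = 8.64 × 10⁻⁴ − 2.40 × 10⁻⁵ = 8.40 × 10⁻⁴, so Δρ ≈ 0.8602 kg m⁻³.
N² = (g/ρ₀)·Δρ/Δz = g·(Δρ/ρ₀)/Δz = 9.81 × 8.40 × 10⁻⁴ / 91 = 9.0554 × 10⁻⁵ s⁻².
N = √(9.0554 × 10⁻⁵) = 9.5160 × 10⁻³ rad s⁻¹ ≈ 9.52 × 10⁻³ rad s⁻¹.

9.52 × 10⁻³ rad s⁻¹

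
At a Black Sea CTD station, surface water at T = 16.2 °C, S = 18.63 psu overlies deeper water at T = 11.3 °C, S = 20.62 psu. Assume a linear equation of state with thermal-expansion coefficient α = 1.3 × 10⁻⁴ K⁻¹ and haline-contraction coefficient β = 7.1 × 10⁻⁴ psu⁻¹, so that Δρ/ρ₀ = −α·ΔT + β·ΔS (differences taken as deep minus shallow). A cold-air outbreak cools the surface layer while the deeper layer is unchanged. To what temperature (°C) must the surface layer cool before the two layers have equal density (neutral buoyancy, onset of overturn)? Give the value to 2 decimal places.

0.43 °C

Neutral buoyancy requires Δρ = 0, i.e. −α(T_deep − T_surf′) + β(S_deep − S_surf) = 0.
T_surf′ = T_deep − (β/α)·ΔS = 11.3 − (7.1 × 10⁻⁴/1.3 × 10⁻⁴)·(+1.99) = 0.4315 °C.
Cooling required: 16.2 − (0.4315) = 15.7685 °C.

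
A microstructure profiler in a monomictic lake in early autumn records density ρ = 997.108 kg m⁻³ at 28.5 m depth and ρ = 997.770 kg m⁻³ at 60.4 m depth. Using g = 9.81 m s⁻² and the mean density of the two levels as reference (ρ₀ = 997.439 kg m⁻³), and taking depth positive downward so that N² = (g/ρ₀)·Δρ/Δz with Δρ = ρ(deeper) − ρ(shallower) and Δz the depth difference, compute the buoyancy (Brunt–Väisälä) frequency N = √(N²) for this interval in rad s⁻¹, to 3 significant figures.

0.0143 rad s⁻¹

Δρ = 997.770 − 997.108 = 0.662 kg m⁻³ over Δz = 60.4 − 28.5 = 31.9 m.
N² = (9.81/997.439) × (0.662/31.9) = 2.0410 × 10⁻⁴ s⁻².
N = √(2.0410 × 10⁻⁴) = 0.014286 rad s⁻¹ ≈ 0.0143 rad s⁻¹.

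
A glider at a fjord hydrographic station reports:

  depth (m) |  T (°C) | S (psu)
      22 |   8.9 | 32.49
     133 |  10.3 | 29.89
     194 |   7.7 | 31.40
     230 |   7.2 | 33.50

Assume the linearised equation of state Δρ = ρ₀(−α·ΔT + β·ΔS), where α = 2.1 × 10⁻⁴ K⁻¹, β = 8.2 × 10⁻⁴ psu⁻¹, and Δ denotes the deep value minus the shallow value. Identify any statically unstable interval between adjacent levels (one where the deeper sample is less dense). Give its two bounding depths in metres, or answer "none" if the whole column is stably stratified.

Evaluate Δρ/ρ₀ = −αΔT + βΔS across each adjacent pair:
  22–133 m: −αΔT+βΔS = −(2.1 × 10⁻⁴)(+1.4)+(8.2 × 10⁻⁴)(-2.60) = -2.4 × 10⁻³ → UNSTABLE
  133–194 m: −αΔT+βΔS = −(2.1 × 10⁻⁴)(-2.6)+(8.2 × 10⁻⁴)(+1.51) = 1.8 × 10⁻³ → stable
  194–230 m: −αΔT+βΔS = −(2.1 × 10⁻⁴)(-0.5)+(8.2 × 10⁻⁴)(+2.10) = 1.8 × 10⁻³ → stable
The 22–133 m interval has Δρ < 0: lighter water underlies denser water.

22–133 m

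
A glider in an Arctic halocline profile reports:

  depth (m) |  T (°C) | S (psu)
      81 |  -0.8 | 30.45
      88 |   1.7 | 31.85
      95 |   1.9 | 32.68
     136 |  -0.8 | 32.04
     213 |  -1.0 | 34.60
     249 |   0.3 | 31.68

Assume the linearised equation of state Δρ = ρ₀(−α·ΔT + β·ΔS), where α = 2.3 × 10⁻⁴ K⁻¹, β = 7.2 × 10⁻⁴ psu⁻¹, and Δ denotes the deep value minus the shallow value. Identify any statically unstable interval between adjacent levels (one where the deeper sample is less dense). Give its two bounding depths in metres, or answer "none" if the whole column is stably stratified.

Evaluate Δρ/ρ₀ = −αΔT + βΔS across each adjacent pair:
  81–88 m: −αΔT+βΔS = −(2.3 × 10⁻⁴)(+2.5)+(7.2 × 10⁻⁴)(+1.40) = 4.3 × 10⁻⁴ → stable
  88–95 m: −αΔT+βΔS = −(2.3 × 10⁻⁴)(+0.2)+(7.2 × 10⁻⁴)(+0.83) = 5.5 × 10⁻⁴ → stable
  95–136 m: −αΔT+βΔS = −(2.3 × 10⁻⁴)(-2.7)+(7.2 × 10⁻⁴)(-0.64) = 1.6 × 10⁻⁴ → stable
  136–213 m: −αΔT+βΔS = −(2.3 × 10⁻⁴)(-0.2)+(7.2 × 10⁻⁴)(+2.56) = 1.9 × 10⁻³ → stable
  213–249 m: −αΔT+βΔS = −(2.3 × 10⁻⁴)(+1.3)+(7.2 × 10⁻⁴)(-2.92) = -2.4 × 10⁻³ → UNSTABLE
The 213–249 m interval has Δρ < 0: lighter water underlies denser water.

213–249 m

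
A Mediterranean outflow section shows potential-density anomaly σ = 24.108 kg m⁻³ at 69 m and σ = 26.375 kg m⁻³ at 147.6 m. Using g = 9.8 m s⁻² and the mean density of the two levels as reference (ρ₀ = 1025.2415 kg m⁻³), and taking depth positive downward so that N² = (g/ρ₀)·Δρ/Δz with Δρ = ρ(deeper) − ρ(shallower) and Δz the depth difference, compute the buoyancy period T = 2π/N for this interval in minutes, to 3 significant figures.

6.31 min

Δρ = 1026.375 − 1024.108 = 2.267 kg m⁻³ over Δz = 147.6 − 69 = 78.6 m.
N² = (9.8/1025.2415) × (2.267/78.6) = 2.7569 × 10⁻⁴ s⁻².
N = √(2.7569 × 10⁻⁴) = 0.016604 rad s⁻¹, so T = 2π/N = 378.41 s = 6.3068 min ≈ 6.31 min.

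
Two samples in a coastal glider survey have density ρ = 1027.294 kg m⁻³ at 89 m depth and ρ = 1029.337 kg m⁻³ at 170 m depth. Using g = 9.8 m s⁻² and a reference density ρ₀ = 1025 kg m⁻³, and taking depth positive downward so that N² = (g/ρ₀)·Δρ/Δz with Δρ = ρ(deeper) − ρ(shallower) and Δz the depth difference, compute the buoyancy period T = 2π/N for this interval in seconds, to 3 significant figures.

405 s

Δρ = 1029.337 − 1027.294 = 2.043 kg m⁻³ over Δz = 170 − 89 = 81 m.
N² = (9.8/1025) × (2.043/81) = 2.4115 × 10⁻⁴ s⁻².
N = √(2.4115 × 10⁻⁴) = 0.015529 rad s⁻¹, so T = 2π/N = 404.61 s ≈ 405 s.
A positive N² confirms static stability across the interval.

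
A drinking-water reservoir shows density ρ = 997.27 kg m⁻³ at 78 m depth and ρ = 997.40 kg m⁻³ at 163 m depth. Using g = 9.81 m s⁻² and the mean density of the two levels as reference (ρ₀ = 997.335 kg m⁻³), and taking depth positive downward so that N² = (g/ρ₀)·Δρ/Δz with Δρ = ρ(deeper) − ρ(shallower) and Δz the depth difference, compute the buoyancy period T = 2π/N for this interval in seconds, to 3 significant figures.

Δρ = 997.40 − 997.27 = 0.13 kg m⁻³ over Δz = 163 − 78 = 85 m.
N² = (9.81/997.335) × (0.13/85) = 1.5044 × 10⁻⁵ s⁻².
N = √(1.5044 × 10⁻⁵) = 3.8787 × 10⁻³ rad s⁻¹, so T = 2π/N = 1.6199 × 10³ s ≈ 1.62 × 10³ s.

1.62 × 10³ s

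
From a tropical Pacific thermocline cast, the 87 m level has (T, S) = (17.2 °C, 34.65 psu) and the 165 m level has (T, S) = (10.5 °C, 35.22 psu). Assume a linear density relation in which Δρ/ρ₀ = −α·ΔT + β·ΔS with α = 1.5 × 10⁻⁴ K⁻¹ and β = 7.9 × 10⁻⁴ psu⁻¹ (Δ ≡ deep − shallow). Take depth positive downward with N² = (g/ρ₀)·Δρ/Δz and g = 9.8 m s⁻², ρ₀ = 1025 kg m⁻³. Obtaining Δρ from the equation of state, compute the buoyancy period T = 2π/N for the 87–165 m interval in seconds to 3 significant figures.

ΔT = -6.7 K, ΔS = +0.57 psu (deep − shallow).
Δρ/ρ₀ = −αΔT + βΔS = 1.005 × 10⁻³ + 4.503 × 10⁻⁴ = 1.4553 × 10⁻³, so Δρ ≈ 1.492 kg m⁻³.
N² = (g/ρ₀)·Δρ/Δz = g·(Δρ/ρ₀)/Δz = 9.8 × 1.4553 × 10⁻³ / 78 = 1.8285 × 10⁻⁴ s⁻².
N = √(1.8285 × 10⁻⁴) = 0.013522 rad s⁻¹ → T = 2π/N = 464.66 s ≈ 465 s.

465 s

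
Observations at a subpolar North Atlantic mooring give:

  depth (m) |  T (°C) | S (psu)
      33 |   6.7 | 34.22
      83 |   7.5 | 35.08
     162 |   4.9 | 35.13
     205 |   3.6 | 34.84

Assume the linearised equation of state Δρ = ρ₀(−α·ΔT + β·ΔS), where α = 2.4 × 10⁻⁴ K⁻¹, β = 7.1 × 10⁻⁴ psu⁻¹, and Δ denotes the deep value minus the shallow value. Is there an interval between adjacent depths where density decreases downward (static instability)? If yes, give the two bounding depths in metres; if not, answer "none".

Evaluate Δρ/ρ₀ = −αΔT + βΔS across each adjacent pair:
  33–83 m: −αΔT+βΔS = −(2.4 × 10⁻⁴)(+0.8)+(7.1 × 10⁻⁴)(+0.86) = 4.2 × 10⁻⁴ → stable
  83–162 m: −αΔT+βΔS = −(2.4 × 10⁻⁴)(-2.6)+(7.1 × 10⁻⁴)(+0.05) = 6.6 × 10⁻⁴ → stable
  162–205 m: −αΔT+βΔS = −(2.4 × 10⁻⁴)(-1.3)+(7.1 × 10⁻⁴)(-0.29) = 1.1 × 10⁻⁴ → stable
Every interval has Δρ > 0: the column is stably stratified throughout.

none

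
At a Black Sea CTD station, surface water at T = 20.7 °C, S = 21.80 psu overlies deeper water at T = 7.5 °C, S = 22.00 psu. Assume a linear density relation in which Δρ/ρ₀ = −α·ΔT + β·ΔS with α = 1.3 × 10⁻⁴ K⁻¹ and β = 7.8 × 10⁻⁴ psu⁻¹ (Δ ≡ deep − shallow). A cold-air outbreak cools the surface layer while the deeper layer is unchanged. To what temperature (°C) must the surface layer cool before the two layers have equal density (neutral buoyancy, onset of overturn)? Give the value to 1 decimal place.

6.3 °C

Neutral buoyancy requires Δρ = 0, i.e. −α(T_deep − T_surf′) + β(S_deep − S_surf) = 0.
T_surf′ = T_deep − (β/α)·ΔS = 7.5 − (7.8 × 10⁻⁴/1.3 × 10⁻⁴)·(+0.20) = 6.300 °C.
Cooling required: 20.7 − (6.300) = 14.400 °C.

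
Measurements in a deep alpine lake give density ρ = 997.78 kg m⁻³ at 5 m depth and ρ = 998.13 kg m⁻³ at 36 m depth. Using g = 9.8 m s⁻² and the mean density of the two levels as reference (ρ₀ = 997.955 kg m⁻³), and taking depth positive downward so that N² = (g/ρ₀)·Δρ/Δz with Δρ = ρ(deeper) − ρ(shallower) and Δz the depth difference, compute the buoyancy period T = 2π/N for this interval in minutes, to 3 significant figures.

Δρ = 998.13 − 997.78 = 0.35 kg m⁻³ over Δz = 36 − 5 = 31 m.
N² = (9.8/997.955) × (0.35/31) = 1.1087 × 10⁻⁴ s⁻².
N = √(1.1087 × 10⁻⁴) = 0.010529 rad s⁻¹, so T = 2π/N = 596.75 s = 9.9458 min ≈ 9.95 min.

9.95 min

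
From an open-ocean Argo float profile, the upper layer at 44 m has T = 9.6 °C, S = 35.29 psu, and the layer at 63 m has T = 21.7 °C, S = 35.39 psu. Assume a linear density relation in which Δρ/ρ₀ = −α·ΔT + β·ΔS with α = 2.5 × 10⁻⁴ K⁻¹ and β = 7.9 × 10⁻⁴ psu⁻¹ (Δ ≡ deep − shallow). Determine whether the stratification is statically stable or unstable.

unstable

ΔT = 21.7 − 9.6 = +12.1 K and ΔS = 35.39 − 35.29 = +0.10 psu (deep − shallow).
−αΔT = -3.025 × 10⁻³; βΔS = 7.90 × 10⁻⁵; sum Δρ/ρ₀ = -2.946 × 10⁻³.
Δρ/ρ₀ < 0, so Δρ < 0: deeper water is lighter → statically unstable; the column would overturn.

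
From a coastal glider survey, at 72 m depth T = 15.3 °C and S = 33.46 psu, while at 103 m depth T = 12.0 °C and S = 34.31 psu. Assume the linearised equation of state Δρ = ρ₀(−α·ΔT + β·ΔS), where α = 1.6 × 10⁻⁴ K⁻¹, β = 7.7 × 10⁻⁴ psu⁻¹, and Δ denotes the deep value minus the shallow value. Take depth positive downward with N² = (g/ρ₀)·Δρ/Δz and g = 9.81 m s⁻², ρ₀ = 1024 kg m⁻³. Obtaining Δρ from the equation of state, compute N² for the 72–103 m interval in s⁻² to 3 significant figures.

3.74 × 10⁻⁴ s⁻²

ΔT = -3.3 K, ΔS = +0.85 psu (deep − shallow).
Δρ/ρ₀ = −αΔT + βΔS = 5.28 × 10⁻⁴ + 6.545 × 10⁻⁴ = 1.1825 × 10⁻³, so Δρ ≈ 1.211 kg m⁻³.
N² = (g/ρ₀)·Δρ/Δz = g·(Δρ/ρ₀)/Δz = 9.81 × 1.1825 × 10⁻³ / 31 = 3.7420 × 10⁻⁴ s⁻² ≈ 3.74 × 10⁻⁴ s⁻².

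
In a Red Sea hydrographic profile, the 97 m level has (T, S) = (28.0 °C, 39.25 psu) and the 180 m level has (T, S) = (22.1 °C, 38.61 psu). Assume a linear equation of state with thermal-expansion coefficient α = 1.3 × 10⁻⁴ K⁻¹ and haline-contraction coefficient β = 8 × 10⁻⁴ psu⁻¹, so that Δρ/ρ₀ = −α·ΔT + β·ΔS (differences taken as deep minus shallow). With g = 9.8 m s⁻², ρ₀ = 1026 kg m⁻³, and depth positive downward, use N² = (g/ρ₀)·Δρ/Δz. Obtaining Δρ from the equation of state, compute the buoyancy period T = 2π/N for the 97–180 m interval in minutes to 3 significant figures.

19.1 min

ΔT = -5.9 K, ΔS = -0.64 psu (deep − shallow).
Δρ/ρ₀ = −αΔT + βΔS = 7.67 × 10⁻⁴ − 5.12 × 10⁻⁴ = 2.55 × 10⁻⁴, so Δρ ≈ 0.2616 kg m⁻³.
N² = (g/ρ₀)·Δρ/Δz = g·(Δρ/ρ₀)/Δz = 9.8 × 2.55 × 10⁻⁴ / 83 = 3.0108 × 10⁻⁵ s⁻².
N = √(3.0108 × 10⁻⁵) = 5.4871 × 10⁻³ rad s⁻¹ → T = 2π/N = 1.1451 × 10³ s = 19.085 min ≈ 19.1 min.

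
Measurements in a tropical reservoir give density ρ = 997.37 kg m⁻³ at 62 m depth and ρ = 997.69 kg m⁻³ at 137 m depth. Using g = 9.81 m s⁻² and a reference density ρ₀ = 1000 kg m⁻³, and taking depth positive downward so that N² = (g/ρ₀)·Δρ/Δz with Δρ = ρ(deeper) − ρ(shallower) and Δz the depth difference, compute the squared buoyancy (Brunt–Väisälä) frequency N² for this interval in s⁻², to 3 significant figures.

Δρ = 997.69 − 997.37 = 0.32 kg m⁻³ over Δz = 137 − 62 = 75 m.
N² = (9.81/1000) × (0.32/75) = 4.1856 × 10⁻⁵ s⁻² ≈ 4.19 × 10⁻⁵ s⁻².

4.19 × 10⁻⁵ s⁻²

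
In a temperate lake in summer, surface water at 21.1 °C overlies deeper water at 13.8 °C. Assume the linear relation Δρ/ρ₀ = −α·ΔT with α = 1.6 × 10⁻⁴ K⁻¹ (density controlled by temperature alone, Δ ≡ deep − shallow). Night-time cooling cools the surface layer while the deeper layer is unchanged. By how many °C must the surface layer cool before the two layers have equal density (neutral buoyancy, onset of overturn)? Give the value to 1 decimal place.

With temperature the only control, equal density requires T_surf′ = T_deep.
T_surf′ = 13.8 °C.
Cooling required: 21.1 − 13.8 = 7.3 °C.

7.3 °C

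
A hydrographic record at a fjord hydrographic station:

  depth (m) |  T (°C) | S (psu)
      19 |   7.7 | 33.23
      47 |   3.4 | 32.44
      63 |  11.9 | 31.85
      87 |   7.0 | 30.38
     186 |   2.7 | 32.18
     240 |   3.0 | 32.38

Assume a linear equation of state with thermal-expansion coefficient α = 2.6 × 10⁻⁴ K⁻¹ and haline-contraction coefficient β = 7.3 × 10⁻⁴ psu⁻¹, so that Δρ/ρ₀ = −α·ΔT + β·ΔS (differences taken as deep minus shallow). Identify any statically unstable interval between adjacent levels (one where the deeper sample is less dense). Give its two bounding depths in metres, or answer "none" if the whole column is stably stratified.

Evaluate Δρ/ρ₀ = −αΔT + βΔS across each adjacent pair:
  19–47 m: −αΔT+βΔS = −(2.6 × 10⁻⁴)(-4.3)+(7.3 × 10⁻⁴)(-0.79) = 5.4 × 10⁻⁴ → stable
  47–63 m: −αΔT+βΔS = −(2.6 × 10⁻⁴)(+8.5)+(7.3 × 10⁻⁴)(-0.59) = -2.6 × 10⁻³ → UNSTABLE
  63–87 m: −αΔT+βΔS = −(2.6 × 10⁻⁴)(-4.9)+(7.3 × 10⁻⁴)(-1.47) = 2.0 × 10⁻⁴ → stable
  87–186 m: −αΔT+βΔS = −(2.6 × 10⁻⁴)(-4.3)+(7.3 × 10⁻⁴)(+1.80) = 2.4 × 10⁻³ → stable
  186–240 m: −αΔT+βΔS = −(2.6 × 10⁻⁴)(+0.3)+(7.3 × 10⁻⁴)(+0.20) = 6.8 × 10⁻⁵ → stable
The 47–63 m interval has Δρ < 0: lighter water underlies denser water.

47–63 m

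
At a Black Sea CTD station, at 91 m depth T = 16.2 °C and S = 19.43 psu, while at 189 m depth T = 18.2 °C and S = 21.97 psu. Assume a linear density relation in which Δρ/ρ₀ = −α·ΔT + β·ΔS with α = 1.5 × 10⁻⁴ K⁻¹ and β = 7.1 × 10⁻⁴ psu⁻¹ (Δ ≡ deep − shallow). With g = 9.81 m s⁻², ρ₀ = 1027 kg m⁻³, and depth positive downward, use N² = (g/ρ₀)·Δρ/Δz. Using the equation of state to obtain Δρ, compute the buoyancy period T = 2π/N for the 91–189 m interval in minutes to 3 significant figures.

8.54 min

ΔT = +2.0 K, ΔS = +2.54 psu (deep − shallow).
Δρ/ρ₀ = −αΔT + βΔS = -3.00 × 10⁻⁴ + 1.8034 × 10⁻³ = 1.5034 × 10⁻³, so Δρ ≈ 1.544 kg m⁻³.
N² = (g/ρ₀)·Δρ/Δz = g·(Δρ/ρ₀)/Δz = 9.81 × 1.5034 × 10⁻³ / 98 = 1.5049 × 10⁻⁴ s⁻².
N = √(1.5049 × 10⁻⁴) = 0.012267 rad s⁻¹ → T = 2π/N = 512.20 s = 8.5367 min ≈ 8.54 min.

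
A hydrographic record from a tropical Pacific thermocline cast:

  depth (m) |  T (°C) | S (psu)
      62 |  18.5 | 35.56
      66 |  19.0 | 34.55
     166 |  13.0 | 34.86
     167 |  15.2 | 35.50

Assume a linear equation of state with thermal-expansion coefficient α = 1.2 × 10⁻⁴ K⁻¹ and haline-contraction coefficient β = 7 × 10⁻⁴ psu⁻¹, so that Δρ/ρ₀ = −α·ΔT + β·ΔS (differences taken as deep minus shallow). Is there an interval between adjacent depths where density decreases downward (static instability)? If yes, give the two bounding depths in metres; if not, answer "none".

62–66 m

Evaluate Δρ/ρ₀ = −αΔT + βΔS across each adjacent pair:
  62–66 m: −αΔT+βΔS = −(1.2 × 10⁻⁴)(+0.5)+(7 × 10⁻⁴)(-1.01) = -7.7 × 10⁻⁴ → UNSTABLE
  66–166 m: −αΔT+βΔS = −(1.2 × 10⁻⁴)(-6.0)+(7 × 10⁻⁴)(+0.31) = 9.4 × 10⁻⁴ → stable
  166–167 m: −αΔT+βΔS = −(1.2 × 10⁻⁴)(+2.2)+(7 × 10⁻⁴)(+0.64) = 1.8 × 10⁻⁴ → stable
The 62–66 m interval has Δρ < 0: lighter water underlies denser water.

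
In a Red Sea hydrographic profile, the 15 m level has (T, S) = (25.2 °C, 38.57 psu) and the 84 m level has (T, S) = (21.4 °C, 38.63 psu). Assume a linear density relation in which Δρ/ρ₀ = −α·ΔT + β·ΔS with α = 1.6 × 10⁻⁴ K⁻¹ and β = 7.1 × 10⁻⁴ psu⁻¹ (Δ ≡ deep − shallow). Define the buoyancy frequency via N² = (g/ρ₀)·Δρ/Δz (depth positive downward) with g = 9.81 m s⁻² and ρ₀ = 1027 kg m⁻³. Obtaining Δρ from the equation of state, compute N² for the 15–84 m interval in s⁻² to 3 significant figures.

ΔT = -3.8 K, ΔS = +0.06 psu (deep − shallow).
Δρ/ρ₀ = −αΔT + βΔS = 6.08 × 10⁻⁴ + 4.26 × 10⁻⁵ = 6.506 × 10⁻⁴, so Δρ ≈ 0.6682 kg m⁻³.
N² = (g/ρ₀)·Δρ/Δz = g·(Δρ/ρ₀)/Δz = 9.81 × 6.506 × 10⁻⁴ / 69 = 9.2498 × 10⁻⁵ s⁻² ≈ 9.25 × 10⁻⁵ s⁻².

9.25 × 10⁻⁵ s⁻²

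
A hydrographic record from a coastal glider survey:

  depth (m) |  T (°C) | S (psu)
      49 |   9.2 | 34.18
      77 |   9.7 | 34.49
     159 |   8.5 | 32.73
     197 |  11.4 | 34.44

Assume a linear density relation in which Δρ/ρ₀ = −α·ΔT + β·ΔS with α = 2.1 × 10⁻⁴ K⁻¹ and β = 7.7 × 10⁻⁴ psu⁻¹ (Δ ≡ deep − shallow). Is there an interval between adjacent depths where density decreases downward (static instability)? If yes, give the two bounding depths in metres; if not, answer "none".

Evaluate Δρ/ρ₀ = −αΔT + βΔS across each adjacent pair:
  49–77 m: −αΔT+βΔS = −(2.1 × 10⁻⁴)(+0.5)+(7.7 × 10⁻⁴)(+0.31) = 1.3 × 10⁻⁴ → stable
  77–159 m: −αΔT+βΔS = −(2.1 × 10⁻⁴)(-1.2)+(7.7 × 10⁻⁴)(-1.76) = -1.1 × 10⁻³ → UNSTABLE
  159–197 m: −αΔT+βΔS = −(2.1 × 10⁻⁴)(+2.9)+(7.7 × 10⁻⁴)(+1.71) = 7.1 × 10⁻⁴ → stable
The 77–159 m interval has Δρ < 0: lighter water underlies denser water.

77–159 m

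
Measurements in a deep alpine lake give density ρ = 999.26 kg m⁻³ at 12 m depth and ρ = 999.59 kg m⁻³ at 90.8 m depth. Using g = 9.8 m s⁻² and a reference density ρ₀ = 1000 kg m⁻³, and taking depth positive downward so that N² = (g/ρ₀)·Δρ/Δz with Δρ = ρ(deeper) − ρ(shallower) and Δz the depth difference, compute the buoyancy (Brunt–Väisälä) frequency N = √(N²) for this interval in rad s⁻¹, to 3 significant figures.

Δρ = 999.59 − 999.26 = 0.33 kg m⁻³ over Δz = 90.8 − 12 = 78.8 m.
N² = (9.8/1000) × (0.33/78.8) = 4.1041 × 10⁻⁵ s⁻².
N = √(4.1041 × 10⁻⁵) = 6.4063 × 10⁻³ rad s⁻¹ ≈ 6.41 × 10⁻³ rad s⁻¹.

6.41 × 10⁻³ rad s⁻¹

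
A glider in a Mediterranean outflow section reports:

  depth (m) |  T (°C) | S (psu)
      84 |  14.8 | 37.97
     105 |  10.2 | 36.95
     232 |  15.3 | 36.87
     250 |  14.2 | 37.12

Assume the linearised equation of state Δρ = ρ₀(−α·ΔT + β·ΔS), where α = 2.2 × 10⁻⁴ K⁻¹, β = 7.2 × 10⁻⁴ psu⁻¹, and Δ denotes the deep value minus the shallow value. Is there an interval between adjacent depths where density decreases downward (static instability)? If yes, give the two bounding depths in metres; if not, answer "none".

105–232 m

Evaluate Δρ/ρ₀ = −αΔT + βΔS across each adjacent pair:
  84–105 m: −αΔT+βΔS = −(2.2 × 10⁻⁴)(-4.6)+(7.2 × 10⁻⁴)(-1.02) = 2.8 × 10⁻⁴ → stable
  105–232 m: −αΔT+βΔS = −(2.2 × 10⁻⁴)(+5.1)+(7.2 × 10⁻⁴)(-0.08) = -1.2 × 10⁻³ → UNSTABLE
  232–250 m: −αΔT+βΔS = −(2.2 × 10⁻⁴)(-1.1)+(7.2 × 10⁻⁴)(+0.25) = 4.2 × 10⁻⁴ → stable
The 105–232 m interval has Δρ < 0: lighter water underlies denser water.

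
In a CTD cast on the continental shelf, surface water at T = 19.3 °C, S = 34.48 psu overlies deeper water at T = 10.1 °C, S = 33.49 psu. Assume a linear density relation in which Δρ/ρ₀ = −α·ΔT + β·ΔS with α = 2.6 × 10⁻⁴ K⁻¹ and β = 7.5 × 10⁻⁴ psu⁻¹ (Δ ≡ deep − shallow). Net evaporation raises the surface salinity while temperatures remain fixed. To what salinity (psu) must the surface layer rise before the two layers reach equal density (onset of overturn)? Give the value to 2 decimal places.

36.68 psu

Neutral buoyancy requires −α(T_deep − T_surf) + β(S_deep − S_surf′) = 0.
S_surf′ = S_deep − (α/β)·ΔT = 33.49 − (2.6 × 10⁻⁴/7.5 × 10⁻⁴)·(-9.2) = 36.6793 psu.
Increase required: 36.6793 − 34.48 = 2.1993 psu.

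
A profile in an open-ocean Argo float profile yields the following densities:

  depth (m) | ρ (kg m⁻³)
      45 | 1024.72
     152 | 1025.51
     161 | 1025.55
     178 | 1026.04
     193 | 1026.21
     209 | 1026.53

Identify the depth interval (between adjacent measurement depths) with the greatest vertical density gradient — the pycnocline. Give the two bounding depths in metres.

Compute the density gradient over each adjacent pair:
  45–152 m: Δρ/Δz = 0.79/107 = 7.4 × 10⁻³ kg m⁻⁴
  152–161 m: Δρ/Δz = 0.04/9 = 4.4 × 10⁻³ kg m⁻⁴
  161–178 m: Δρ/Δz = 0.49/17 = 0.029 kg m⁻⁴
  178–193 m: Δρ/Δz = 0.17/15 = 0.011 kg m⁻⁴
  193–209 m: Δρ/Δz = 0.32/16 = 0.020 kg m⁻⁴
The largest gradient is in the 161–178 m interval — the pycnocline.

161–178 m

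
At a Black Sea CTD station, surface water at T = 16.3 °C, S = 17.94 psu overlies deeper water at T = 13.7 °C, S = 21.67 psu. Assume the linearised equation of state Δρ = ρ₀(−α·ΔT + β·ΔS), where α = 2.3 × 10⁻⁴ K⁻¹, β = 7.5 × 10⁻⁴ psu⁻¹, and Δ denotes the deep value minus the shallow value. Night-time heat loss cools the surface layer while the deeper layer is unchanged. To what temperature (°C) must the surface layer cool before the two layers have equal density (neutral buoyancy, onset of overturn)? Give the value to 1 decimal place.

1.5 °C

Neutral buoyancy requires Δρ = 0, i.e. −α(T_deep − T_surf′) + β(S_deep − S_surf) = 0.
T_surf′ = T_deep − (β/α)·ΔS = 13.7 − (7.5 × 10⁻⁴/2.3 × 10⁻⁴)·(+3.73) = 1.537 °C.
Cooling required: 16.3 − (1.537) = 14.763 °C.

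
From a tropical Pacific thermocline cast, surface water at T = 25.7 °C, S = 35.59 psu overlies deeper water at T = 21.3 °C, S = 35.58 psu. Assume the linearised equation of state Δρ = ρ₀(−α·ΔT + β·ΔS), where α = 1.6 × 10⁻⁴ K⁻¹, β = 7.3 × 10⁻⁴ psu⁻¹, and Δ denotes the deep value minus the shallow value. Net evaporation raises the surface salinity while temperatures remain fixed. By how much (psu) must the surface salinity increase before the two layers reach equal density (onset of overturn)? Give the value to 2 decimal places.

0.95 psu

Neutral buoyancy requires −α(T_deep − T_surf) + β(S_deep − S_surf′) = 0.
S_surf′ = S_deep − (α/β)·ΔT = 35.58 − (1.6 × 10⁻⁴/7.3 × 10⁻⁴)·(-4.4) = 36.5444 psu.
Increase required: 36.5444 − 35.59 = 0.9544 psu.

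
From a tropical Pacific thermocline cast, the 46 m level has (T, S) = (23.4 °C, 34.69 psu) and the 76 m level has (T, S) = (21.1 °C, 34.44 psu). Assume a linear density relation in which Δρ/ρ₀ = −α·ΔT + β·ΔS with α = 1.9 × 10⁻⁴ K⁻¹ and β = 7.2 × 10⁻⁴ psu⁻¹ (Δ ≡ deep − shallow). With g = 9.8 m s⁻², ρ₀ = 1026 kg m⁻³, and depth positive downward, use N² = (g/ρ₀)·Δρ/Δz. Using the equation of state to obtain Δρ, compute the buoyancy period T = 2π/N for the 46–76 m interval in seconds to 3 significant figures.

686 s

ΔT = -2.3 K, ΔS = -0.25 psu (deep − shallow).
Δρ/ρ₀ = −αΔT + βΔS = 4.37 × 10⁻⁴ − 1.80 × 10⁻⁴ = 2.57 × 10⁻⁴, so Δρ ≈ 0.2637 kg m⁻³.
N² = (g/ρ₀)·Δρ/Δz = g·(Δρ/ρ₀)/Δz = 9.8 × 2.57 × 10⁻⁴ / 30 = 8.3953 × 10⁻⁵ s⁻².
N = √(8.3953 × 10⁻⁵) = 9.1626 × 10⁻³ rad s⁻¹ → T = 2π/N = 685.74 s ≈ 686 s.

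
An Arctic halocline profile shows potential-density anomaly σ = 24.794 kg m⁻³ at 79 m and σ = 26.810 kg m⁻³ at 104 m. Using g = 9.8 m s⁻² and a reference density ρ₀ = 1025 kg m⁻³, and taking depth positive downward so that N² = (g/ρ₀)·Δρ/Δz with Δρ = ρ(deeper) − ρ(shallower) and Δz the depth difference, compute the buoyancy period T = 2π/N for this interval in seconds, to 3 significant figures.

226 s

Δρ = 1026.810 − 1024.794 = 2.016 kg m⁻³ over Δz = 104 − 79 = 25 m.
N² = (9.8/1025) × (2.016/25) = 7.7100 × 10⁻⁴ s⁻².
N = √(7.7100 × 10⁻⁴) = 0.027767 rad s⁻¹, so T = 2π/N = 226.28 s ≈ 226 s.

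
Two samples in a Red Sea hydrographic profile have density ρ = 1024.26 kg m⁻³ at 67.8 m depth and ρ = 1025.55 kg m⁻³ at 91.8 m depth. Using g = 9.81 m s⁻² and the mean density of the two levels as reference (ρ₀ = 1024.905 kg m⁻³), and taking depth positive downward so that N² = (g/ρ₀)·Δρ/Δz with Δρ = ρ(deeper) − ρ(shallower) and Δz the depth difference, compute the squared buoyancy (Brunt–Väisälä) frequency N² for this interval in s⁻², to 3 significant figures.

Δρ = 1025.55 − 1024.26 = 1.29 kg m⁻³ over Δz = 91.8 − 67.8 = 24 m.
N² = (9.81/1024.905) × (1.29/24) = 5.1447 × 10⁻⁴ s⁻² ≈ 5.14 × 10⁻⁴ s⁻².

5.14 × 10⁻⁴ s⁻²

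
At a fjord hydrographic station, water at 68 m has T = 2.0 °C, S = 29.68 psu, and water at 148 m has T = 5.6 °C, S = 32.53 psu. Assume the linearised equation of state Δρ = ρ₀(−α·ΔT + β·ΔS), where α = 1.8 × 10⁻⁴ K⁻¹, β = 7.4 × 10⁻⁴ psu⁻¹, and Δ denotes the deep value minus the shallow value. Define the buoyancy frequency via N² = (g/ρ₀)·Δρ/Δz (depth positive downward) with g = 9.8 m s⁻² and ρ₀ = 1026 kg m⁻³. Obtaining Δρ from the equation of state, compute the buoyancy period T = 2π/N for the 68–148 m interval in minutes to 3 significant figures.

7.83 min

ΔT = +3.6 K, ΔS = +2.85 psu (deep − shallow).
Δρ/ρ₀ = −αΔT + βΔS = -6.48 × 10⁻⁴ + 2.109 × 10⁻³ = 1.461 × 10⁻³, so Δρ ≈ 1.499 kg m⁻³.
N² = (g/ρ₀)·Δρ/Δz = g·(Δρ/ρ₀)/Δz = 9.8 × 1.461 × 10⁻³ / 80 = 1.7897 × 10⁻⁴ s⁻².
N = √(1.7897 × 10⁻⁴) = 0.013378 rad s⁻¹ → T = 2π/N = 469.67 s = 7.8278 min ≈ 7.83 min.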